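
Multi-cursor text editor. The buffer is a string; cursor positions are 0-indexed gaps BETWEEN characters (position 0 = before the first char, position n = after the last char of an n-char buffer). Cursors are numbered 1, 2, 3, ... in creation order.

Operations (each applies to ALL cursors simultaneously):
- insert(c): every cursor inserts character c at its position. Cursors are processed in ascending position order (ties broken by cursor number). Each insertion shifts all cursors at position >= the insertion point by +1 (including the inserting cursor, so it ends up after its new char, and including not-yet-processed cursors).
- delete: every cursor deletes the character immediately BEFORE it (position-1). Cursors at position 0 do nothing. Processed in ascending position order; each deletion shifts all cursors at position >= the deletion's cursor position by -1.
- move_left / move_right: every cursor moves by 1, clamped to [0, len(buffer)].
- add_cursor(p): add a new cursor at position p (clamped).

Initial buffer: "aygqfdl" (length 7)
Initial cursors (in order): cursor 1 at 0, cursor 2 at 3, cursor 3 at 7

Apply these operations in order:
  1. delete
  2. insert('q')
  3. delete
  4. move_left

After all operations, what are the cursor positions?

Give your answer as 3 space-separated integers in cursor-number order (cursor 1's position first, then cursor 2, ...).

After op 1 (delete): buffer="ayqfd" (len 5), cursors c1@0 c2@2 c3@5, authorship .....
After op 2 (insert('q')): buffer="qayqqfdq" (len 8), cursors c1@1 c2@4 c3@8, authorship 1..2...3
After op 3 (delete): buffer="ayqfd" (len 5), cursors c1@0 c2@2 c3@5, authorship .....
After op 4 (move_left): buffer="ayqfd" (len 5), cursors c1@0 c2@1 c3@4, authorship .....

Answer: 0 1 4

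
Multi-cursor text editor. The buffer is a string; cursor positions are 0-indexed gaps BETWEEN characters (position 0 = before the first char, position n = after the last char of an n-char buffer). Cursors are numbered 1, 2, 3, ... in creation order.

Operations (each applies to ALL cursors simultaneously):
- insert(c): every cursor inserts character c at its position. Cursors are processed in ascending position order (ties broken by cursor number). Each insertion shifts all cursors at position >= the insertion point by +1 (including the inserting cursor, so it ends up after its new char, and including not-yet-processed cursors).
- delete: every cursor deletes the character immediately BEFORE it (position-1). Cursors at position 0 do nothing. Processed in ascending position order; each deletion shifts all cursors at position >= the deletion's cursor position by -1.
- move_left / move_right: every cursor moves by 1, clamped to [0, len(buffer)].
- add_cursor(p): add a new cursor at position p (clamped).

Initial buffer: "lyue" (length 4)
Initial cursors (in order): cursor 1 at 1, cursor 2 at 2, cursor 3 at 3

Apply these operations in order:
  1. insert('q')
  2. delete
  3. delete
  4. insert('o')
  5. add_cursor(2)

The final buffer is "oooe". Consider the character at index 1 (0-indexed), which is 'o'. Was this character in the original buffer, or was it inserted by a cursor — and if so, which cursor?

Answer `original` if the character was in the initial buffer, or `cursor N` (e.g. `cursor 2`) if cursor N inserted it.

After op 1 (insert('q')): buffer="lqyquqe" (len 7), cursors c1@2 c2@4 c3@6, authorship .1.2.3.
After op 2 (delete): buffer="lyue" (len 4), cursors c1@1 c2@2 c3@3, authorship ....
After op 3 (delete): buffer="e" (len 1), cursors c1@0 c2@0 c3@0, authorship .
After op 4 (insert('o')): buffer="oooe" (len 4), cursors c1@3 c2@3 c3@3, authorship 123.
After op 5 (add_cursor(2)): buffer="oooe" (len 4), cursors c4@2 c1@3 c2@3 c3@3, authorship 123.
Authorship (.=original, N=cursor N): 1 2 3 .
Index 1: author = 2

Answer: cursor 2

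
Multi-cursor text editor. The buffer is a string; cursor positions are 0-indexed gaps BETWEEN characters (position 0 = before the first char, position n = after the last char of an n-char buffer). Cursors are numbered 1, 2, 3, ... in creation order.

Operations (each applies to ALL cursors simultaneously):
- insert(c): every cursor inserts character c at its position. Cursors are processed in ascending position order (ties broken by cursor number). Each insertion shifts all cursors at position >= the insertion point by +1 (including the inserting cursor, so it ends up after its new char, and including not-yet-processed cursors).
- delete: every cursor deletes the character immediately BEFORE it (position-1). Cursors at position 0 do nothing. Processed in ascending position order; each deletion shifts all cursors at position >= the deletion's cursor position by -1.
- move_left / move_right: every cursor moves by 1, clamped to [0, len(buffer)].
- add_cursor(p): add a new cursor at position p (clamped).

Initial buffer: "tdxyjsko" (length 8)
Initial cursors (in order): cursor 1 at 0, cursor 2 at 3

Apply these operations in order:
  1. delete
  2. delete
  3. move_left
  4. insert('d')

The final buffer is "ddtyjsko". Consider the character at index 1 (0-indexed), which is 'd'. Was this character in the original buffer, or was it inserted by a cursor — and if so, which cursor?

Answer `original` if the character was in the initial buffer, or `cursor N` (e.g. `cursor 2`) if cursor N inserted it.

After op 1 (delete): buffer="tdyjsko" (len 7), cursors c1@0 c2@2, authorship .......
After op 2 (delete): buffer="tyjsko" (len 6), cursors c1@0 c2@1, authorship ......
After op 3 (move_left): buffer="tyjsko" (len 6), cursors c1@0 c2@0, authorship ......
After op 4 (insert('d')): buffer="ddtyjsko" (len 8), cursors c1@2 c2@2, authorship 12......
Authorship (.=original, N=cursor N): 1 2 . . . . . .
Index 1: author = 2

Answer: cursor 2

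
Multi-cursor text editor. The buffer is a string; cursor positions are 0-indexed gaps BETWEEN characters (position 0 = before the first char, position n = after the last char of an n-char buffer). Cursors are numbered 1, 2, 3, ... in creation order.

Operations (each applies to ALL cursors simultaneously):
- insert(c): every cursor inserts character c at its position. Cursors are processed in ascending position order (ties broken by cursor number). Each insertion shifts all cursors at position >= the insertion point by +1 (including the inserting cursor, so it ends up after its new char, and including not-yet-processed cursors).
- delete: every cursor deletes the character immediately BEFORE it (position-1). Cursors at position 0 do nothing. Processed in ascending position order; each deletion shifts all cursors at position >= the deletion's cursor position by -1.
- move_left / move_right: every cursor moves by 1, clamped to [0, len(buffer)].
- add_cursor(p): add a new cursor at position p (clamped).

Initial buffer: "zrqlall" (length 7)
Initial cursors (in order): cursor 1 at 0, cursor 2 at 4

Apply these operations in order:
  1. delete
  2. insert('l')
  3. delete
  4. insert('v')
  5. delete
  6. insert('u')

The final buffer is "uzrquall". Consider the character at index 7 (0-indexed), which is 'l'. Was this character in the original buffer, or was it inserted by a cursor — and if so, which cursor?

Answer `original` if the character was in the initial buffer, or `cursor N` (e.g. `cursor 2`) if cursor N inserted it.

After op 1 (delete): buffer="zrqall" (len 6), cursors c1@0 c2@3, authorship ......
After op 2 (insert('l')): buffer="lzrqlall" (len 8), cursors c1@1 c2@5, authorship 1...2...
After op 3 (delete): buffer="zrqall" (len 6), cursors c1@0 c2@3, authorship ......
After op 4 (insert('v')): buffer="vzrqvall" (len 8), cursors c1@1 c2@5, authorship 1...2...
After op 5 (delete): buffer="zrqall" (len 6), cursors c1@0 c2@3, authorship ......
After op 6 (insert('u')): buffer="uzrquall" (len 8), cursors c1@1 c2@5, authorship 1...2...
Authorship (.=original, N=cursor N): 1 . . . 2 . . .
Index 7: author = original

Answer: original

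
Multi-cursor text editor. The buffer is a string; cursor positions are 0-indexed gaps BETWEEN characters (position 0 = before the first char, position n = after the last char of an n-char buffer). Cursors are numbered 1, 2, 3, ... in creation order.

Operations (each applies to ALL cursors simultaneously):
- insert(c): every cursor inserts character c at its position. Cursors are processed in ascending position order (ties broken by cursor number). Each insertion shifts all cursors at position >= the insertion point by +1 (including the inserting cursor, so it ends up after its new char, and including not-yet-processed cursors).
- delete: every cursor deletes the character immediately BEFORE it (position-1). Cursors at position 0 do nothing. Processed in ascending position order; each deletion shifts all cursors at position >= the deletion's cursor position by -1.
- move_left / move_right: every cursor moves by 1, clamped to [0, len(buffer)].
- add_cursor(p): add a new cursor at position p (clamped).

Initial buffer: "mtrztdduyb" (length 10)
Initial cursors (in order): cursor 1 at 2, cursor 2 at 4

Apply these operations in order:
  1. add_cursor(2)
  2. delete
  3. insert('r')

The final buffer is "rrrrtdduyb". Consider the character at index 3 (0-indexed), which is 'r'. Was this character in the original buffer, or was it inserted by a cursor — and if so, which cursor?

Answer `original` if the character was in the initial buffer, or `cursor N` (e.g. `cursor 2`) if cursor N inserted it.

After op 1 (add_cursor(2)): buffer="mtrztdduyb" (len 10), cursors c1@2 c3@2 c2@4, authorship ..........
After op 2 (delete): buffer="rtdduyb" (len 7), cursors c1@0 c3@0 c2@1, authorship .......
After op 3 (insert('r')): buffer="rrrrtdduyb" (len 10), cursors c1@2 c3@2 c2@4, authorship 13.2......
Authorship (.=original, N=cursor N): 1 3 . 2 . . . . . .
Index 3: author = 2

Answer: cursor 2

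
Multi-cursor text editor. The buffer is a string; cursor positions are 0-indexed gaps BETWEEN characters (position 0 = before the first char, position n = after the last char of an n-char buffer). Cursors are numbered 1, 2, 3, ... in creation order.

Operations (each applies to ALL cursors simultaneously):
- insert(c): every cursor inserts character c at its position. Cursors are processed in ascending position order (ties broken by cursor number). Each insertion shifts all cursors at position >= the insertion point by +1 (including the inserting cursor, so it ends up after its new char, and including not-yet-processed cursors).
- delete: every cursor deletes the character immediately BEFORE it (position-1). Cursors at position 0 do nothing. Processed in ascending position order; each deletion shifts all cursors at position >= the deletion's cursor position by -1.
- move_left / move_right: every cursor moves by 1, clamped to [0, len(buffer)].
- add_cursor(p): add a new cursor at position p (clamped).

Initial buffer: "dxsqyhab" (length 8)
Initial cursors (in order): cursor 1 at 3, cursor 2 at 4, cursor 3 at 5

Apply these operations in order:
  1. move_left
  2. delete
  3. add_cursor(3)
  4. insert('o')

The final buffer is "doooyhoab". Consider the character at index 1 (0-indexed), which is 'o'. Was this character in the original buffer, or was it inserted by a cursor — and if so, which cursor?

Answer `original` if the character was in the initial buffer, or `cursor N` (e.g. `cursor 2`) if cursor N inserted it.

Answer: cursor 1

Derivation:
After op 1 (move_left): buffer="dxsqyhab" (len 8), cursors c1@2 c2@3 c3@4, authorship ........
After op 2 (delete): buffer="dyhab" (len 5), cursors c1@1 c2@1 c3@1, authorship .....
After op 3 (add_cursor(3)): buffer="dyhab" (len 5), cursors c1@1 c2@1 c3@1 c4@3, authorship .....
After op 4 (insert('o')): buffer="doooyhoab" (len 9), cursors c1@4 c2@4 c3@4 c4@7, authorship .123..4..
Authorship (.=original, N=cursor N): . 1 2 3 . . 4 . .
Index 1: author = 1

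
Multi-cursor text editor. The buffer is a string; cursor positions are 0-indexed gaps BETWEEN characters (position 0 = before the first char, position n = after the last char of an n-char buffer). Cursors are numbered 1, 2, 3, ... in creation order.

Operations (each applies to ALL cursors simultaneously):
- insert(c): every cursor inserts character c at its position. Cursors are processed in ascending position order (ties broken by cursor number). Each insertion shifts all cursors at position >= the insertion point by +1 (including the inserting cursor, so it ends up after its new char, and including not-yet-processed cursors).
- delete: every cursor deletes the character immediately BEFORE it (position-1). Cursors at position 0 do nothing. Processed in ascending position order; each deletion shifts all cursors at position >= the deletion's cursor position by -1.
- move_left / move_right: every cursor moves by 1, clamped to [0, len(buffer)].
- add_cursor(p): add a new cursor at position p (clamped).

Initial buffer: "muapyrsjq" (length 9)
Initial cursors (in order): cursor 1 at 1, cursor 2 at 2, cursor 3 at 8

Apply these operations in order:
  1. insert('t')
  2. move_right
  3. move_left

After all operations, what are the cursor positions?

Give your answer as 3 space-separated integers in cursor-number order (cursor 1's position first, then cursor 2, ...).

After op 1 (insert('t')): buffer="mtutapyrsjtq" (len 12), cursors c1@2 c2@4 c3@11, authorship .1.2......3.
After op 2 (move_right): buffer="mtutapyrsjtq" (len 12), cursors c1@3 c2@5 c3@12, authorship .1.2......3.
After op 3 (move_left): buffer="mtutapyrsjtq" (len 12), cursors c1@2 c2@4 c3@11, authorship .1.2......3.

Answer: 2 4 11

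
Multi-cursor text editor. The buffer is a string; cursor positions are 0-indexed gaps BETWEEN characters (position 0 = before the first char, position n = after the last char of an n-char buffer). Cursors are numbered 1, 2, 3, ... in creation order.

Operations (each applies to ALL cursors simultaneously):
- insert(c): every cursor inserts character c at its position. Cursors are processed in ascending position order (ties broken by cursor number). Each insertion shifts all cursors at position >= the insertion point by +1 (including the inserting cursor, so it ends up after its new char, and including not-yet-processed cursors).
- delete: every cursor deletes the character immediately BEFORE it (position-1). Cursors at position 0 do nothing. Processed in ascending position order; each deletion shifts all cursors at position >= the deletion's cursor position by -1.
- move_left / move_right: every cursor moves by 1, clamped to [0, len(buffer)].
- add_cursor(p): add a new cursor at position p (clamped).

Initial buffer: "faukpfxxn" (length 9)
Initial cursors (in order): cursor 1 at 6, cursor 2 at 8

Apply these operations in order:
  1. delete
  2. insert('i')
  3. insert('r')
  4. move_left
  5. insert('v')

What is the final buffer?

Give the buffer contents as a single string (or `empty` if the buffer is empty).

After op 1 (delete): buffer="faukpxn" (len 7), cursors c1@5 c2@6, authorship .......
After op 2 (insert('i')): buffer="faukpixin" (len 9), cursors c1@6 c2@8, authorship .....1.2.
After op 3 (insert('r')): buffer="faukpirxirn" (len 11), cursors c1@7 c2@10, authorship .....11.22.
After op 4 (move_left): buffer="faukpirxirn" (len 11), cursors c1@6 c2@9, authorship .....11.22.
After op 5 (insert('v')): buffer="faukpivrxivrn" (len 13), cursors c1@7 c2@11, authorship .....111.222.

Answer: faukpivrxivrn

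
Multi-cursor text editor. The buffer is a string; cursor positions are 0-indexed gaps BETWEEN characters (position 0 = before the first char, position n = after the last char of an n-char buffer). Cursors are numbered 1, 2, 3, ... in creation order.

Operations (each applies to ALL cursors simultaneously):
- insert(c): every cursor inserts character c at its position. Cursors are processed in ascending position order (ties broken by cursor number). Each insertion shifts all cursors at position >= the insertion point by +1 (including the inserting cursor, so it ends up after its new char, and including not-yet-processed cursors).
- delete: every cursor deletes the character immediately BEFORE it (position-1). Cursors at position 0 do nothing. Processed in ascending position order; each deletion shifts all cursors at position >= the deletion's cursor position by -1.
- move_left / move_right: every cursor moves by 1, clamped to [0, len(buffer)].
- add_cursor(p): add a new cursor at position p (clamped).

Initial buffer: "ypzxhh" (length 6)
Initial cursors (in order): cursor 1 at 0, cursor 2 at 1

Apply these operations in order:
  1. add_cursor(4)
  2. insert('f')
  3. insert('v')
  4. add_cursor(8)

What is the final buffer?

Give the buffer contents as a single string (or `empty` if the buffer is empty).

After op 1 (add_cursor(4)): buffer="ypzxhh" (len 6), cursors c1@0 c2@1 c3@4, authorship ......
After op 2 (insert('f')): buffer="fyfpzxfhh" (len 9), cursors c1@1 c2@3 c3@7, authorship 1.2...3..
After op 3 (insert('v')): buffer="fvyfvpzxfvhh" (len 12), cursors c1@2 c2@5 c3@10, authorship 11.22...33..
After op 4 (add_cursor(8)): buffer="fvyfvpzxfvhh" (len 12), cursors c1@2 c2@5 c4@8 c3@10, authorship 11.22...33..

Answer: fvyfvpzxfvhh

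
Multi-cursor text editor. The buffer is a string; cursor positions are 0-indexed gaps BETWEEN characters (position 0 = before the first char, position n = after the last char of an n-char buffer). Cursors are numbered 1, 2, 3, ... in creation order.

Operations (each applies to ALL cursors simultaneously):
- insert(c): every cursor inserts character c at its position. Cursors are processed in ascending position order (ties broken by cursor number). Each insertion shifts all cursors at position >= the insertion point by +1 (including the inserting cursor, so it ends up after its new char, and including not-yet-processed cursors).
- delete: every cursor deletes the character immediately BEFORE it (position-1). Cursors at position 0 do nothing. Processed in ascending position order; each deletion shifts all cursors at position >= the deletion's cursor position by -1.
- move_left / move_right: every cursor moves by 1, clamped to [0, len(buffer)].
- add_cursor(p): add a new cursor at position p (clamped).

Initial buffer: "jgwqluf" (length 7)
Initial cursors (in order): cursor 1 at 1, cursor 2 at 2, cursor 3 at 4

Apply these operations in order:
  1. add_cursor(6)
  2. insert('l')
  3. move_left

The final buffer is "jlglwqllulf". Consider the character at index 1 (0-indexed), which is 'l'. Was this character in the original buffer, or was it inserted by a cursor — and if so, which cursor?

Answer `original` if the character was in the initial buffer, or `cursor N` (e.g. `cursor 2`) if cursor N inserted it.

Answer: cursor 1

Derivation:
After op 1 (add_cursor(6)): buffer="jgwqluf" (len 7), cursors c1@1 c2@2 c3@4 c4@6, authorship .......
After op 2 (insert('l')): buffer="jlglwqllulf" (len 11), cursors c1@2 c2@4 c3@7 c4@10, authorship .1.2..3..4.
After op 3 (move_left): buffer="jlglwqllulf" (len 11), cursors c1@1 c2@3 c3@6 c4@9, authorship .1.2..3..4.
Authorship (.=original, N=cursor N): . 1 . 2 . . 3 . . 4 .
Index 1: author = 1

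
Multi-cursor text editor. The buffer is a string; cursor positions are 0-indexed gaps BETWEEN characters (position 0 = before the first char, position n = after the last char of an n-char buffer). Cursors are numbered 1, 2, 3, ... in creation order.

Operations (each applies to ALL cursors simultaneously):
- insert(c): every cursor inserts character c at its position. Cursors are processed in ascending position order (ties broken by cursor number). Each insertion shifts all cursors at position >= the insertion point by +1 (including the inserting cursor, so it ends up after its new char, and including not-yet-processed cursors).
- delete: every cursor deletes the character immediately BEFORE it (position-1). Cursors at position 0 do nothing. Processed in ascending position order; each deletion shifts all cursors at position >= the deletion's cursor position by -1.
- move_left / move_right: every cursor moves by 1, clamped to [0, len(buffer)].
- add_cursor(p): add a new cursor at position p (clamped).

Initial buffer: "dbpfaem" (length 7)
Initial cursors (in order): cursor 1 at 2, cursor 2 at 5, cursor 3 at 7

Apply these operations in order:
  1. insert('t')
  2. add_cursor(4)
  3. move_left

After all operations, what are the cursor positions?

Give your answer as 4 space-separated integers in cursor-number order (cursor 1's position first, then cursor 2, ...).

After op 1 (insert('t')): buffer="dbtpfatemt" (len 10), cursors c1@3 c2@7 c3@10, authorship ..1...2..3
After op 2 (add_cursor(4)): buffer="dbtpfatemt" (len 10), cursors c1@3 c4@4 c2@7 c3@10, authorship ..1...2..3
After op 3 (move_left): buffer="dbtpfatemt" (len 10), cursors c1@2 c4@3 c2@6 c3@9, authorship ..1...2..3

Answer: 2 6 9 3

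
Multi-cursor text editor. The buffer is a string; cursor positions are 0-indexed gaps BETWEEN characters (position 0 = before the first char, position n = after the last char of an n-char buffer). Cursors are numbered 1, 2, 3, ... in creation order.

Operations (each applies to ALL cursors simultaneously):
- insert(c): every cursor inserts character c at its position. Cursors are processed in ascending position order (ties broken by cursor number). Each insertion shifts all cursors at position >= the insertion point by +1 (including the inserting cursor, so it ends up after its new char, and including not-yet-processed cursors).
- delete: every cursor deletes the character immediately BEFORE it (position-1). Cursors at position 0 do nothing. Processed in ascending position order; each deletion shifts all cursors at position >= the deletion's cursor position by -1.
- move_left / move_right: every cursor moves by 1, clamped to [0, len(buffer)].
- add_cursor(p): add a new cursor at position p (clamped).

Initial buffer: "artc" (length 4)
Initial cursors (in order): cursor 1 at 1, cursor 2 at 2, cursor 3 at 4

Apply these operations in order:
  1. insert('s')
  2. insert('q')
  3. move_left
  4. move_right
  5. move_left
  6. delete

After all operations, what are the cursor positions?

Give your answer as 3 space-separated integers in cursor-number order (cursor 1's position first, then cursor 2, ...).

Answer: 1 3 6

Derivation:
After op 1 (insert('s')): buffer="asrstcs" (len 7), cursors c1@2 c2@4 c3@7, authorship .1.2..3
After op 2 (insert('q')): buffer="asqrsqtcsq" (len 10), cursors c1@3 c2@6 c3@10, authorship .11.22..33
After op 3 (move_left): buffer="asqrsqtcsq" (len 10), cursors c1@2 c2@5 c3@9, authorship .11.22..33
After op 4 (move_right): buffer="asqrsqtcsq" (len 10), cursors c1@3 c2@6 c3@10, authorship .11.22..33
After op 5 (move_left): buffer="asqrsqtcsq" (len 10), cursors c1@2 c2@5 c3@9, authorship .11.22..33
After op 6 (delete): buffer="aqrqtcq" (len 7), cursors c1@1 c2@3 c3@6, authorship .1.2..3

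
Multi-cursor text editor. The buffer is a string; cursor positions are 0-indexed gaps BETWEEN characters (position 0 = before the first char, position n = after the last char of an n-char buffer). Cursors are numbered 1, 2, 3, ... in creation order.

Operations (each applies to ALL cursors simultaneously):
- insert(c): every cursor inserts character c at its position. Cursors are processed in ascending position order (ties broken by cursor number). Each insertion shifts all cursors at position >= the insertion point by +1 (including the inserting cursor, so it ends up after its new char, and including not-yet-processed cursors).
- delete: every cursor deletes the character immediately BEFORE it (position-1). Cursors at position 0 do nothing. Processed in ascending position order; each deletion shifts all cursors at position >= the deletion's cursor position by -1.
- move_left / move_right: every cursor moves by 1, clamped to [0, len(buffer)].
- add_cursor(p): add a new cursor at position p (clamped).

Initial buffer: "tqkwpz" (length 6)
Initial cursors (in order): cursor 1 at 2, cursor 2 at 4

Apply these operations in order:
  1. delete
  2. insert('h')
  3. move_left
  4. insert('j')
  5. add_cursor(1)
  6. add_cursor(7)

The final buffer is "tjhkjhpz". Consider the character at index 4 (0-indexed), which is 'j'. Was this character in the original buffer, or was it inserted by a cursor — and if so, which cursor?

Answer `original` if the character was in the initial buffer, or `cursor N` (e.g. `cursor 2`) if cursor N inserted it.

Answer: cursor 2

Derivation:
After op 1 (delete): buffer="tkpz" (len 4), cursors c1@1 c2@2, authorship ....
After op 2 (insert('h')): buffer="thkhpz" (len 6), cursors c1@2 c2@4, authorship .1.2..
After op 3 (move_left): buffer="thkhpz" (len 6), cursors c1@1 c2@3, authorship .1.2..
After op 4 (insert('j')): buffer="tjhkjhpz" (len 8), cursors c1@2 c2@5, authorship .11.22..
After op 5 (add_cursor(1)): buffer="tjhkjhpz" (len 8), cursors c3@1 c1@2 c2@5, authorship .11.22..
After op 6 (add_cursor(7)): buffer="tjhkjhpz" (len 8), cursors c3@1 c1@2 c2@5 c4@7, authorship .11.22..
Authorship (.=original, N=cursor N): . 1 1 . 2 2 . .
Index 4: author = 2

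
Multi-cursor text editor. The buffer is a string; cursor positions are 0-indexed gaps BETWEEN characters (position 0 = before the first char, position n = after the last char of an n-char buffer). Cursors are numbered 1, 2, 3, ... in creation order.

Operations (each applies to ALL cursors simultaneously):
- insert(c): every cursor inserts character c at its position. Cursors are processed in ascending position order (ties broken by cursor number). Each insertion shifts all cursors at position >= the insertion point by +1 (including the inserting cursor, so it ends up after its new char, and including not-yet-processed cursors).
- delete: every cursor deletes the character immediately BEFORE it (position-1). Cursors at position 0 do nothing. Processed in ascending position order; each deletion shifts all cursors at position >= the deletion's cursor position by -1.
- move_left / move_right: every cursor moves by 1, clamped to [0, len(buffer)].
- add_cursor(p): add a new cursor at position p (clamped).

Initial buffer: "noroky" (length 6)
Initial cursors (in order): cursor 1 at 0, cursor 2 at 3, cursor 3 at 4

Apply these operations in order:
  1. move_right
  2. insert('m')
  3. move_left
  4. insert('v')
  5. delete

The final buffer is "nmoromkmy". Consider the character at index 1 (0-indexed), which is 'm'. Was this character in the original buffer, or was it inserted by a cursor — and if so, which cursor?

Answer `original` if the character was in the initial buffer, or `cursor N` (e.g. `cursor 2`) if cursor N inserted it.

After op 1 (move_right): buffer="noroky" (len 6), cursors c1@1 c2@4 c3@5, authorship ......
After op 2 (insert('m')): buffer="nmoromkmy" (len 9), cursors c1@2 c2@6 c3@8, authorship .1...2.3.
After op 3 (move_left): buffer="nmoromkmy" (len 9), cursors c1@1 c2@5 c3@7, authorship .1...2.3.
After op 4 (insert('v')): buffer="nvmorovmkvmy" (len 12), cursors c1@2 c2@7 c3@10, authorship .11...22.33.
After op 5 (delete): buffer="nmoromkmy" (len 9), cursors c1@1 c2@5 c3@7, authorship .1...2.3.
Authorship (.=original, N=cursor N): . 1 . . . 2 . 3 .
Index 1: author = 1

Answer: cursor 1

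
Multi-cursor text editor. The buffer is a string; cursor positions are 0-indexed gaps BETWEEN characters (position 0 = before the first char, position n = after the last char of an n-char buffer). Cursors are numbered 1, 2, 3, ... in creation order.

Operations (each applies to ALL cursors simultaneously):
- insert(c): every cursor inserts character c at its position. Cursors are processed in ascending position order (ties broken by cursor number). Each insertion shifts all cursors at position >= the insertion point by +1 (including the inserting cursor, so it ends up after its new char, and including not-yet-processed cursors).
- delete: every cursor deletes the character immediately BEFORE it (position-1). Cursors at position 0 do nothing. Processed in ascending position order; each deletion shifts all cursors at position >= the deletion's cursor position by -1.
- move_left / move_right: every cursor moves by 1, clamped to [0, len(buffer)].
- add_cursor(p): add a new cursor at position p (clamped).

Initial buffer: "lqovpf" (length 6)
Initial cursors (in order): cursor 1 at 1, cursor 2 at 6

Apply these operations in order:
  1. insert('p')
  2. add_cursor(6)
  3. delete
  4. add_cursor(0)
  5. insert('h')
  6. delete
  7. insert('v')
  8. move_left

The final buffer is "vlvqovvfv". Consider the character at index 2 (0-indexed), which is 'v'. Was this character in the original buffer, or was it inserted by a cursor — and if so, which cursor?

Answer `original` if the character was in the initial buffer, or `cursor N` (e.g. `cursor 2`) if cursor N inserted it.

Answer: cursor 1

Derivation:
After op 1 (insert('p')): buffer="lpqovpfp" (len 8), cursors c1@2 c2@8, authorship .1.....2
After op 2 (add_cursor(6)): buffer="lpqovpfp" (len 8), cursors c1@2 c3@6 c2@8, authorship .1.....2
After op 3 (delete): buffer="lqovf" (len 5), cursors c1@1 c3@4 c2@5, authorship .....
After op 4 (add_cursor(0)): buffer="lqovf" (len 5), cursors c4@0 c1@1 c3@4 c2@5, authorship .....
After op 5 (insert('h')): buffer="hlhqovhfh" (len 9), cursors c4@1 c1@3 c3@7 c2@9, authorship 4.1...3.2
After op 6 (delete): buffer="lqovf" (len 5), cursors c4@0 c1@1 c3@4 c2@5, authorship .....
After op 7 (insert('v')): buffer="vlvqovvfv" (len 9), cursors c4@1 c1@3 c3@7 c2@9, authorship 4.1...3.2
After op 8 (move_left): buffer="vlvqovvfv" (len 9), cursors c4@0 c1@2 c3@6 c2@8, authorship 4.1...3.2
Authorship (.=original, N=cursor N): 4 . 1 . . . 3 . 2
Index 2: author = 1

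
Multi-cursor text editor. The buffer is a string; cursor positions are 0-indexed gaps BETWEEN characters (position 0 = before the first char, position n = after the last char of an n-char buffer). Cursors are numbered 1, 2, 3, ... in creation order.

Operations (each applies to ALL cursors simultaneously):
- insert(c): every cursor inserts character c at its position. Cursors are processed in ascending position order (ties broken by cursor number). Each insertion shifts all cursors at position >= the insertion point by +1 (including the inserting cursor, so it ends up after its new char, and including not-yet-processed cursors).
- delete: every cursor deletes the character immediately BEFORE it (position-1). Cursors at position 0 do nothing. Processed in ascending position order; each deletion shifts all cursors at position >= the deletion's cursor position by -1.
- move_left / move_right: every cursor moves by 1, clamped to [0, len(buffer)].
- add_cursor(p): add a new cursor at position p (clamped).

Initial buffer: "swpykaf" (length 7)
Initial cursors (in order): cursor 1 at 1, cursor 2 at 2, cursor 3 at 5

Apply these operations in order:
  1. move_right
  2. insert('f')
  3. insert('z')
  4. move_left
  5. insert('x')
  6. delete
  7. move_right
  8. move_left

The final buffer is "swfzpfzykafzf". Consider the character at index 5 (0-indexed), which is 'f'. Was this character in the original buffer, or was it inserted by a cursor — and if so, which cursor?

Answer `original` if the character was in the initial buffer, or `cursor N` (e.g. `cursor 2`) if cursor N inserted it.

After op 1 (move_right): buffer="swpykaf" (len 7), cursors c1@2 c2@3 c3@6, authorship .......
After op 2 (insert('f')): buffer="swfpfykaff" (len 10), cursors c1@3 c2@5 c3@9, authorship ..1.2...3.
After op 3 (insert('z')): buffer="swfzpfzykafzf" (len 13), cursors c1@4 c2@7 c3@12, authorship ..11.22...33.
After op 4 (move_left): buffer="swfzpfzykafzf" (len 13), cursors c1@3 c2@6 c3@11, authorship ..11.22...33.
After op 5 (insert('x')): buffer="swfxzpfxzykafxzf" (len 16), cursors c1@4 c2@8 c3@14, authorship ..111.222...333.
After op 6 (delete): buffer="swfzpfzykafzf" (len 13), cursors c1@3 c2@6 c3@11, authorship ..11.22...33.
After op 7 (move_right): buffer="swfzpfzykafzf" (len 13), cursors c1@4 c2@7 c3@12, authorship ..11.22...33.
After op 8 (move_left): buffer="swfzpfzykafzf" (len 13), cursors c1@3 c2@6 c3@11, authorship ..11.22...33.
Authorship (.=original, N=cursor N): . . 1 1 . 2 2 . . . 3 3 .
Index 5: author = 2

Answer: cursor 2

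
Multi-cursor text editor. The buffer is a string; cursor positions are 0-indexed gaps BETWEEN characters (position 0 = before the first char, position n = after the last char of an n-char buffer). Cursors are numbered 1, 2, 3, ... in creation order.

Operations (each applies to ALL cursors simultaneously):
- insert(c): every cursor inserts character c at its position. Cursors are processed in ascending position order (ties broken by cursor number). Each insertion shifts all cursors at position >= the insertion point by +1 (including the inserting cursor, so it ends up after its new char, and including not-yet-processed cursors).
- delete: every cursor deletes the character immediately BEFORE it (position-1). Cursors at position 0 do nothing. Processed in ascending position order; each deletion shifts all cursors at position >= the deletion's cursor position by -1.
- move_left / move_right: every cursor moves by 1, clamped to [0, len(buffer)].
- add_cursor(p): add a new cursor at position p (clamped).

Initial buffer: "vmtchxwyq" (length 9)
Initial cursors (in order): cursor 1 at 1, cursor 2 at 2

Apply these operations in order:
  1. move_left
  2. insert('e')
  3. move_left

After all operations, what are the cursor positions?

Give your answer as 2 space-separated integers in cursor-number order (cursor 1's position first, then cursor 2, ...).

Answer: 0 2

Derivation:
After op 1 (move_left): buffer="vmtchxwyq" (len 9), cursors c1@0 c2@1, authorship .........
After op 2 (insert('e')): buffer="evemtchxwyq" (len 11), cursors c1@1 c2@3, authorship 1.2........
After op 3 (move_left): buffer="evemtchxwyq" (len 11), cursors c1@0 c2@2, authorship 1.2........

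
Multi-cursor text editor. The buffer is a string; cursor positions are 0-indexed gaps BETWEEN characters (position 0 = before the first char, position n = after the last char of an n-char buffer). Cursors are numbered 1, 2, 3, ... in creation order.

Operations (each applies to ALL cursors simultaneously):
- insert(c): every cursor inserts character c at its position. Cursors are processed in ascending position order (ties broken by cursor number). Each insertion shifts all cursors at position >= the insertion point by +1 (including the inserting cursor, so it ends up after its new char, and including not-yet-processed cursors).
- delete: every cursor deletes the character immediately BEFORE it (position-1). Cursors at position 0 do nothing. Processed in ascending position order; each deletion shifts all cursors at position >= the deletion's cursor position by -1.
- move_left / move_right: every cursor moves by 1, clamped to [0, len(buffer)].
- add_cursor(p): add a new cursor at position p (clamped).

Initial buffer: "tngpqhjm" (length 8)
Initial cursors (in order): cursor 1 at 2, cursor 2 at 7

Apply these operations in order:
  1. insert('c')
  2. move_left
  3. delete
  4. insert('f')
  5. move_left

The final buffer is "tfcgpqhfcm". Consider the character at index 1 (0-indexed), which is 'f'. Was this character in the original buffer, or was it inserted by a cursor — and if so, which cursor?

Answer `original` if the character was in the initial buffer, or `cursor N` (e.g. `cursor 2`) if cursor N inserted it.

After op 1 (insert('c')): buffer="tncgpqhjcm" (len 10), cursors c1@3 c2@9, authorship ..1.....2.
After op 2 (move_left): buffer="tncgpqhjcm" (len 10), cursors c1@2 c2@8, authorship ..1.....2.
After op 3 (delete): buffer="tcgpqhcm" (len 8), cursors c1@1 c2@6, authorship .1....2.
After op 4 (insert('f')): buffer="tfcgpqhfcm" (len 10), cursors c1@2 c2@8, authorship .11....22.
After op 5 (move_left): buffer="tfcgpqhfcm" (len 10), cursors c1@1 c2@7, authorship .11....22.
Authorship (.=original, N=cursor N): . 1 1 . . . . 2 2 .
Index 1: author = 1

Answer: cursor 1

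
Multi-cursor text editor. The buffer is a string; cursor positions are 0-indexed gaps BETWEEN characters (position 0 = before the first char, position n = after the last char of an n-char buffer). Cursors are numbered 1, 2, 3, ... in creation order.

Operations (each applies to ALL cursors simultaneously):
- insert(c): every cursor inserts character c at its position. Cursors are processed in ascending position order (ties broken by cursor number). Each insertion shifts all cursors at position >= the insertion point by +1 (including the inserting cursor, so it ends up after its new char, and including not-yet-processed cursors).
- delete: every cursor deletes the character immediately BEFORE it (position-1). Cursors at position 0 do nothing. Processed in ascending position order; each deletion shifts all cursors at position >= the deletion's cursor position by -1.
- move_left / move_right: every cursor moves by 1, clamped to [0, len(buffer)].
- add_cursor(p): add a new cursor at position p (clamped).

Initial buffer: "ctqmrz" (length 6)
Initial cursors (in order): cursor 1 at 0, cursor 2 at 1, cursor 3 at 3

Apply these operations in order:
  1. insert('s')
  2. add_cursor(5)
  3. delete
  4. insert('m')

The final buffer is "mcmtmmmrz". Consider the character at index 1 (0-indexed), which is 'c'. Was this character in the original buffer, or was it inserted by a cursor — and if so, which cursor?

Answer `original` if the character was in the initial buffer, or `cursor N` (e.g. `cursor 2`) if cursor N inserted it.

Answer: original

Derivation:
After op 1 (insert('s')): buffer="scstqsmrz" (len 9), cursors c1@1 c2@3 c3@6, authorship 1.2..3...
After op 2 (add_cursor(5)): buffer="scstqsmrz" (len 9), cursors c1@1 c2@3 c4@5 c3@6, authorship 1.2..3...
After op 3 (delete): buffer="ctmrz" (len 5), cursors c1@0 c2@1 c3@2 c4@2, authorship .....
After op 4 (insert('m')): buffer="mcmtmmmrz" (len 9), cursors c1@1 c2@3 c3@6 c4@6, authorship 1.2.34...
Authorship (.=original, N=cursor N): 1 . 2 . 3 4 . . .
Index 1: author = original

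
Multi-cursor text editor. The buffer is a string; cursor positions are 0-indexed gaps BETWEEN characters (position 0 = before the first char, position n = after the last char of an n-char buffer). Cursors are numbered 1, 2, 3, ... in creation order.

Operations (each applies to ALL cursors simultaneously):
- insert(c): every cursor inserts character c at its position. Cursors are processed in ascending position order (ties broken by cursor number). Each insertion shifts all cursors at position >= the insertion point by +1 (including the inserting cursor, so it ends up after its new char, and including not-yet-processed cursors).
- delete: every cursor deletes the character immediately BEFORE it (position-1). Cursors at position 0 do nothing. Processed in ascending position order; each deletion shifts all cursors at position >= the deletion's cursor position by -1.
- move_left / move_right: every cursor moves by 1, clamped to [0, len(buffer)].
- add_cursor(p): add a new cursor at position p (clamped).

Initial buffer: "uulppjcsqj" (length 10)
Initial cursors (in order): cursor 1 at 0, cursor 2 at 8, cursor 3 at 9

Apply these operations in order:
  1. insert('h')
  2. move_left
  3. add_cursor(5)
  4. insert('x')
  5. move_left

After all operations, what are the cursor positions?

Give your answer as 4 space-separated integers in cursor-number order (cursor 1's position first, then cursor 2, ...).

Answer: 0 11 14 6

Derivation:
After op 1 (insert('h')): buffer="huulppjcshqhj" (len 13), cursors c1@1 c2@10 c3@12, authorship 1........2.3.
After op 2 (move_left): buffer="huulppjcshqhj" (len 13), cursors c1@0 c2@9 c3@11, authorship 1........2.3.
After op 3 (add_cursor(5)): buffer="huulppjcshqhj" (len 13), cursors c1@0 c4@5 c2@9 c3@11, authorship 1........2.3.
After op 4 (insert('x')): buffer="xhuulpxpjcsxhqxhj" (len 17), cursors c1@1 c4@7 c2@12 c3@15, authorship 11....4....22.33.
After op 5 (move_left): buffer="xhuulpxpjcsxhqxhj" (len 17), cursors c1@0 c4@6 c2@11 c3@14, authorship 11....4....22.33.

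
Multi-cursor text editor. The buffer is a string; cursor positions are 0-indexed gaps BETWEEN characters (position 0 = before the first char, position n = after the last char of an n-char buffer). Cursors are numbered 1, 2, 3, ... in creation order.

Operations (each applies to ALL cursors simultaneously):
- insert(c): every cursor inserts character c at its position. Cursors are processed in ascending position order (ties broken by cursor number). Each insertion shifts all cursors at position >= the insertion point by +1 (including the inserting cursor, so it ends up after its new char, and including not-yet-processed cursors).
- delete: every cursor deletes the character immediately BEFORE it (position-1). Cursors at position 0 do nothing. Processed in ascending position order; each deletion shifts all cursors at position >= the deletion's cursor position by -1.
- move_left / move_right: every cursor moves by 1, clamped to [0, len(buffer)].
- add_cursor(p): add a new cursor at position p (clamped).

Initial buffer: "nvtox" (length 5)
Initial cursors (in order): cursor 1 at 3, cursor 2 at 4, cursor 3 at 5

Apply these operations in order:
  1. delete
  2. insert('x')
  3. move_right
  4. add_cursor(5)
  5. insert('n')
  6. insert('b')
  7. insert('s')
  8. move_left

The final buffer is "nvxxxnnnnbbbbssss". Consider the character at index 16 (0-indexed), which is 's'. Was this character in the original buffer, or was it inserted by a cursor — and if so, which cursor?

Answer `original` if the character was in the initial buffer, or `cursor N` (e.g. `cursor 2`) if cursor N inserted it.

Answer: cursor 4

Derivation:
After op 1 (delete): buffer="nv" (len 2), cursors c1@2 c2@2 c3@2, authorship ..
After op 2 (insert('x')): buffer="nvxxx" (len 5), cursors c1@5 c2@5 c3@5, authorship ..123
After op 3 (move_right): buffer="nvxxx" (len 5), cursors c1@5 c2@5 c3@5, authorship ..123
After op 4 (add_cursor(5)): buffer="nvxxx" (len 5), cursors c1@5 c2@5 c3@5 c4@5, authorship ..123
After op 5 (insert('n')): buffer="nvxxxnnnn" (len 9), cursors c1@9 c2@9 c3@9 c4@9, authorship ..1231234
After op 6 (insert('b')): buffer="nvxxxnnnnbbbb" (len 13), cursors c1@13 c2@13 c3@13 c4@13, authorship ..12312341234
After op 7 (insert('s')): buffer="nvxxxnnnnbbbbssss" (len 17), cursors c1@17 c2@17 c3@17 c4@17, authorship ..123123412341234
After op 8 (move_left): buffer="nvxxxnnnnbbbbssss" (len 17), cursors c1@16 c2@16 c3@16 c4@16, authorship ..123123412341234
Authorship (.=original, N=cursor N): . . 1 2 3 1 2 3 4 1 2 3 4 1 2 3 4
Index 16: author = 4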